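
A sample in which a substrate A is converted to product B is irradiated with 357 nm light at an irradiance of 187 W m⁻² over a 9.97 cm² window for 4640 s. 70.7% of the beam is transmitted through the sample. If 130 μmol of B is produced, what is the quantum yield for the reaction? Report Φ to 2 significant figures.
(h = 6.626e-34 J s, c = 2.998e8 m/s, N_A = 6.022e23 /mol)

Φ = 0.17

Product: 130 μmol = 1.30e-4 mol.
Photon energy at 357 nm: hc/λ = (6.626e-34)(2.998e8)/(357e-9) = 5.564e-19 J.
Energy delivered: (187 W m⁻²)(9.97e-4 m²)(4640 s) = 865.1 J.
Photons incident: 865.1 / 5.564e-19 = 1.555e21, i.e. 1.555e21/6.022e23 = 0.002582 mol.
Fraction absorbed: 1 − 70.7/100 = 0.2930.
Photons absorbed: 0.2930 × 0.002582 = 7.565e-4 mol.
Φ = 1.30e-4 mol / 7.565e-4 mol photons = 0.17.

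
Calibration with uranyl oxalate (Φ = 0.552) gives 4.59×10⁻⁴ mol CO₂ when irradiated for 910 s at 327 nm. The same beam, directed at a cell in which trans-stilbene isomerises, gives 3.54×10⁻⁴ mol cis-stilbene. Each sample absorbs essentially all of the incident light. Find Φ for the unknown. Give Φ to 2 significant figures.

Photons absorbed by the actinometer: 4.59×10⁻⁴ / 0.552 = 8.315×10⁻⁴ mol.
Φ(unknown) = 3.54×10⁻⁴ / 8.315×10⁻⁴ = 0.43.

Φ = 0.43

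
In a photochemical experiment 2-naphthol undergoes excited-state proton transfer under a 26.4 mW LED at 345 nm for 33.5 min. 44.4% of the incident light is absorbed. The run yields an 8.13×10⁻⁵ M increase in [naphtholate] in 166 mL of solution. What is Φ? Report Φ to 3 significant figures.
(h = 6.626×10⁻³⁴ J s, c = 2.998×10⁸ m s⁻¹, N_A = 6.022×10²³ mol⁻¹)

Φ = 0.199

Product: (8.13×10⁻⁵ M)(0.166 L) = 1.350×10⁻⁵ mol.
Photon energy at 345 nm: hc/λ = (6.626×10⁻³⁴)(2.998×10⁸)/(345×10⁻⁹) = 5.758×10⁻¹⁹ J.
Energy delivered: (26.4 mW)(2010 s) = 53.06 J.
Photons incident: 53.06 / 5.758×10⁻¹⁹ = 9.215×10¹⁹, i.e. 9.215×10¹⁹/6.022×10²³ = 1.530×10⁻⁴ mol.
Photons absorbed: 0.444 × 1.530×10⁻⁴ = 6.793×10⁻⁵ mol.
Φ = 1.350×10⁻⁵ mol / 6.793×10⁻⁵ mol photons = 0.199.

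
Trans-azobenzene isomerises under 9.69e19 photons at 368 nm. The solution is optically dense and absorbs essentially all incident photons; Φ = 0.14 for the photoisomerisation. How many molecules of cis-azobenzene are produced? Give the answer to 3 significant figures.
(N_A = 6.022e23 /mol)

Moles of photons: 9.69e19 / 6.022e23 = 1.609e-4 mol.
Product: Φ × n_abs = 0.14 × 1.609e-4 = 2.253e-5 mol.
As a count: 2.253e-5 × 6.022e23 = 1.36e19.

1.36e19 molecules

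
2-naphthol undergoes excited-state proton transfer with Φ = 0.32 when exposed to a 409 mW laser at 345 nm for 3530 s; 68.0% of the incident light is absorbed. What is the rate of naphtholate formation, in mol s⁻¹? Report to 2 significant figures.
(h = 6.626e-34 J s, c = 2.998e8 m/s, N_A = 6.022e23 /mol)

2.6e-7 mol s⁻¹

Photon energy at 345 nm: hc/λ = (6.626e-34)(2.998e8)/(345e-9) = 5.758e-19 J.
Energy delivered: (409 mW)(3530 s) = 1444 J.
Photons incident: 1444 / 5.758e-19 = 2.508e21, i.e. 2.508e21/6.022e23 = 0.004165 mol.
Photons absorbed: 0.680 × 0.004165 = 0.002832 mol.
Product formed: 0.32 × 0.002832 = 9.062e-4 mol.
Rate: 9.062e-4 / 3530 s = 2.6e-7 mol s⁻¹.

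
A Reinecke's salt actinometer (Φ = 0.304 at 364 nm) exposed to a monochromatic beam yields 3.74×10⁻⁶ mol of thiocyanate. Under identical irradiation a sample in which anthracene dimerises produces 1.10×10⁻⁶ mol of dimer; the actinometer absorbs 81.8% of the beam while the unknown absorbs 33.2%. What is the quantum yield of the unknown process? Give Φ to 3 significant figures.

Φ = 0.220

Photons absorbed by the actinometer: 3.74×10⁻⁶ / 0.304 = 1.230×10⁻⁵ mol.
Incident flux: 1.230×10⁻⁵ / 0.818 = 1.504×10⁻⁵ einstein.
Absorbed by unknown: 0.332 × 1.504×10⁻⁵ = 4.993×10⁻⁶ mol.
Φ(unknown) = 1.10×10⁻⁶ / 4.993×10⁻⁶ = 0.220.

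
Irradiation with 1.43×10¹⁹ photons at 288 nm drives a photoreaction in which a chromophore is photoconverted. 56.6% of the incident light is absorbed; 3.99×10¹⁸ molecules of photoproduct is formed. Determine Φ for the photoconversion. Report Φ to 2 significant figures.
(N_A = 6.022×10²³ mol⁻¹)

Φ = 0.49

Product: 3.99×10¹⁸ / 6.022×10²³ = 6.626×10⁻⁶ mol.
Moles of photons: 1.43×10¹⁹ / 6.022×10²³ = 2.375×10⁻⁵ mol.
Photons absorbed: 0.566 × 2.375×10⁻⁵ = 1.344×10⁻⁵ mol.
Φ = 6.626×10⁻⁶ mol / 1.344×10⁻⁵ mol photons = 0.49.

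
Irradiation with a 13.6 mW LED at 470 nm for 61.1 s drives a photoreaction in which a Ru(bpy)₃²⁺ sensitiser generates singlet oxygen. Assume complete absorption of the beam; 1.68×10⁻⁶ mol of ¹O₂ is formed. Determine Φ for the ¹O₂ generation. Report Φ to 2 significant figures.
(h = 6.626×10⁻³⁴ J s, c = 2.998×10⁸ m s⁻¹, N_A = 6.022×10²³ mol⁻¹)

Photon energy at 470 nm: hc/λ = (6.626×10⁻³⁴)(2.998×10⁸)/(470×10⁻⁹) = 4.227×10⁻¹⁹ J.
Energy delivered: (13.6 mW)(61.1 s) = 0.8310 J.
Photons incident: 0.8310 / 4.227×10⁻¹⁹ = 1.966×10¹⁸, i.e. 1.966×10¹⁸/6.022×10²³ = 3.265×10⁻⁶ mol.
Φ = 1.68×10⁻⁶ mol / 3.265×10⁻⁶ mol photons = 0.51.

Φ = 0.51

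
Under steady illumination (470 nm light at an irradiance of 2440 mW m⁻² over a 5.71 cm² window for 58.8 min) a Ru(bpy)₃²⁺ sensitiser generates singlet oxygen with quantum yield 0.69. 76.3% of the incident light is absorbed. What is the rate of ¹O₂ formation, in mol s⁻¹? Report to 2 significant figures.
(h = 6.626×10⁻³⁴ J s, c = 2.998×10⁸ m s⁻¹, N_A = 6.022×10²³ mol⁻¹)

2.9×10⁻⁹ mol s⁻¹

Photon energy at 470 nm: hc/λ = (6.626×10⁻³⁴)(2.998×10⁸)/(470×10⁻⁹) = 4.227×10⁻¹⁹ J.
Energy delivered: (2440 mW m⁻²)(5.71×10⁻⁴ m²)(3528 s) = 4.915 J.
Photons incident: 4.915 / 4.227×10⁻¹⁹ = 1.163×10¹⁹, i.e. 1.163×10¹⁹/6.022×10²³ = 1.931×10⁻⁵ mol.
Photons absorbed: 0.763 × 1.931×10⁻⁵ = 1.473×10⁻⁵ mol.
Product formed: 0.69 × 1.473×10⁻⁵ = 1.016×10⁻⁵ mol.
Rate: 1.016×10⁻⁵ / 3528 s = 2.9×10⁻⁹ mol s⁻¹.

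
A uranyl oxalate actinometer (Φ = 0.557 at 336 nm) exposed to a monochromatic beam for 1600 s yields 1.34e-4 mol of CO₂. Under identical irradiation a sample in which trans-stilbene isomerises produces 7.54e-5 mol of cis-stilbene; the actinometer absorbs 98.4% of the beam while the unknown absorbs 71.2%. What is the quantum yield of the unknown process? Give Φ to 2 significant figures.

Photons absorbed by the actinometer: 1.34e-4 / 0.557 = 2.406e-4 mol.
Incident flux: 2.406e-4 / 0.984 = 2.445e-4 einstein.
Absorbed by unknown: 0.712 × 2.445e-4 = 1.741e-4 mol.
Φ(unknown) = 7.54e-5 / 1.741e-4 = 0.43.

Φ = 0.43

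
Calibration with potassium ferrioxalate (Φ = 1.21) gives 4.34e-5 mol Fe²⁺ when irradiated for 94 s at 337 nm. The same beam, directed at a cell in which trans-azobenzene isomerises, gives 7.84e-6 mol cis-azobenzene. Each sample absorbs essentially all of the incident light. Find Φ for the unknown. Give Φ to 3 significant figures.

Photons absorbed by the actinometer: 4.34e-5 / 1.21 = 3.587e-5 mol.
Φ(unknown) = 7.84e-6 / 3.587e-5 = 0.219.

Φ = 0.219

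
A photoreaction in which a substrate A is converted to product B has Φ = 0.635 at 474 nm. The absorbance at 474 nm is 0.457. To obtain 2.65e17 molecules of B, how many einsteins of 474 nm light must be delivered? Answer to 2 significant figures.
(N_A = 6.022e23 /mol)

Product: 2.65e17 / 6.022e23 = 4.401e-7 mol.
Photons that must be absorbed: 4.401e-7 / 0.635 = 6.931e-7 mol.
Fraction absorbed: 1 − 10^(−0.457) = 0.6509.
Incident photons needed: 6.931e-7 / 0.6509 = 1.065e-6 mol.

1.1e-6 einstein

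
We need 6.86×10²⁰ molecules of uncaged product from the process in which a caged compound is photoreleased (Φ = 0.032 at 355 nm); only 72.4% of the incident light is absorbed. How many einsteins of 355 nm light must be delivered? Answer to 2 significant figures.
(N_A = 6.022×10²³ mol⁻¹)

Product: 6.86×10²⁰ / 6.022×10²³ = 0.001139 mol.
Photons that must be absorbed: 0.001139 / 0.032 = 0.03559 mol.
Incident photons needed: 0.03559 / 0.724 = 0.04916 mol.

0.049 einstein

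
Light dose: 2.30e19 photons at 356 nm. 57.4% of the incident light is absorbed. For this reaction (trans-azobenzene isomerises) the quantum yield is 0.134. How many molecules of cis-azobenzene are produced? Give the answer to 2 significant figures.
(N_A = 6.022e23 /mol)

Moles of photons: 2.30e19 / 6.022e23 = 3.819e-5 mol.
Photons absorbed: 0.574 × 3.819e-5 = 2.192e-5 mol.
Product: Φ × n_abs = 0.134 × 2.192e-5 = 2.937e-6 mol.
As a count: 2.937e-6 × 6.022e23 = 1.8e18.

1.8e18 molecules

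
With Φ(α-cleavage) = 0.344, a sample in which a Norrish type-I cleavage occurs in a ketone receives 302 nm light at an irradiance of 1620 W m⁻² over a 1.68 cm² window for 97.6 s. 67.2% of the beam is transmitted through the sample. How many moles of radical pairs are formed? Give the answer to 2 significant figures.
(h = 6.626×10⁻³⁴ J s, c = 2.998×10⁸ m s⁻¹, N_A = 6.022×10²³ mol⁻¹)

Photon energy at 302 nm: hc/λ = (6.626×10⁻³⁴)(2.998×10⁸)/(302×10⁻⁹) = 6.578×10⁻¹⁹ J.
Energy delivered: (1620 W m⁻²)(1.68×10⁻⁴ m²)(97.6 s) = 26.56 J.
Photons incident: 26.56 / 6.578×10⁻¹⁹ = 4.038×10¹⁹, i.e. 4.038×10¹⁹/6.022×10²³ = 6.705×10⁻⁵ mol.
Fraction absorbed: 1 − 67.2/100 = 0.3280.
Photons absorbed: 0.3280 × 6.705×10⁻⁵ = 2.199×10⁻⁵ mol.
Product: Φ × n_abs = 0.344 × 2.199×10⁻⁵ = 7.565×10⁻⁶ mol.

7.6×10⁻⁶ mol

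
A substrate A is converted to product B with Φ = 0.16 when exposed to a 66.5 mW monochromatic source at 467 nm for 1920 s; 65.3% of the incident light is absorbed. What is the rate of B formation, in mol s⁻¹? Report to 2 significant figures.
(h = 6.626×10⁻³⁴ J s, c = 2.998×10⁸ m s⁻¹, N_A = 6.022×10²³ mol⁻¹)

Photon energy at 467 nm: hc/λ = (6.626×10⁻³⁴)(2.998×10⁸)/(467×10⁻⁹) = 4.254×10⁻¹⁹ J.
Energy delivered: (66.5 mW)(1920 s) = 127.7 J.
Photons incident: 127.7 / 4.254×10⁻¹⁹ = 3.002×10²⁰, i.e. 3.002×10²⁰/6.022×10²³ = 4.985×10⁻⁴ mol.
Photons absorbed: 0.653 × 4.985×10⁻⁴ = 3.255×10⁻⁴ mol.
Product formed: 0.16 × 3.255×10⁻⁴ = 5.208×10⁻⁵ mol.
Rate: 5.208×10⁻⁵ / 1920 s = 2.7×10⁻⁸ mol s⁻¹.

2.7×10⁻⁸ mol s⁻¹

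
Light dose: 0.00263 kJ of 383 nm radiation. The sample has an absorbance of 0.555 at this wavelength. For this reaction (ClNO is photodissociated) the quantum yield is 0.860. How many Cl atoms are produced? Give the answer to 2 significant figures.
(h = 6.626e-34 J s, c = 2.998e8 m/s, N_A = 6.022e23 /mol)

3.1e18 atoms

Photon energy at 383 nm: hc/λ = (6.626e-34)(2.998e8)/(383e-9) = 5.187e-19 J.
Incident energy: 0.00263 kJ = 2.63 J.
Photons incident: 2.63 / 5.187e-19 = 5.070e18, i.e. 5.070e18/6.022e23 = 8.419e-6 mol.
Fraction absorbed: 1 − 10^(−0.555) = 0.7214.
Photons absorbed: 0.7214 × 8.419e-6 = 6.073e-6 mol.
Product: Φ × n_abs = 0.860 × 6.073e-6 = 5.223e-6 mol.
As a count: 5.223e-6 × 6.022e23 = 3.1e18.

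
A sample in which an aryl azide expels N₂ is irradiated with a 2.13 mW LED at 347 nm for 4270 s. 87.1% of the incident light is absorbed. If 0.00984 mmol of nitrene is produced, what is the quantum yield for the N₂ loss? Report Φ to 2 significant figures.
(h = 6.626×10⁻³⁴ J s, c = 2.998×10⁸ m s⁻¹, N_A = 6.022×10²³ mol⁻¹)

Φ = 0.43

Product: 0.00984 mmol = 9.84×10⁻⁶ mol.
Photon energy at 347 nm: hc/λ = (6.626×10⁻³⁴)(2.998×10⁸)/(347×10⁻⁹) = 5.725×10⁻¹⁹ J.
Energy delivered: (2.13 mW)(4270 s) = 9.095 J.
Photons incident: 9.095 / 5.725×10⁻¹⁹ = 1.589×10¹⁹, i.e. 1.589×10¹⁹/6.022×10²³ = 2.639×10⁻⁵ mol.
Photons absorbed: 0.871 × 2.639×10⁻⁵ = 2.299×10⁻⁵ mol.
Φ = 9.84×10⁻⁶ mol / 2.299×10⁻⁵ mol photons = 0.43.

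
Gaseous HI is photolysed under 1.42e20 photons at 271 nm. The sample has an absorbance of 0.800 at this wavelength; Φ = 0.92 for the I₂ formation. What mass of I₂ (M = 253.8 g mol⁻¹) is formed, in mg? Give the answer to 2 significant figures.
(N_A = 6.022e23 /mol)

46 mg

Moles of photons: 1.42e20 / 6.022e23 = 2.358e-4 mol.
Fraction absorbed: 1 − 10^(−0.800) = 0.8415.
Photons absorbed: 0.8415 × 2.358e-4 = 1.984e-4 mol.
Product: Φ × n_abs = 0.92 × 1.984e-4 = 1.825e-4 mol.
Mass: 1.825e-4 × 253.8 = 0.04632 g = 46 mg.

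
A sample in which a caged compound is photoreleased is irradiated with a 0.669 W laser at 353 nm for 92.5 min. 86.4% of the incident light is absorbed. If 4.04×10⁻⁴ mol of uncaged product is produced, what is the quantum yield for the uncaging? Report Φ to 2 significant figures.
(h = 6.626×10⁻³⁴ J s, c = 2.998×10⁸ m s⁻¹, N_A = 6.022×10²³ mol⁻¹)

Φ = 0.043

Photon energy at 353 nm: hc/λ = (6.626×10⁻³⁴)(2.998×10⁸)/(353×10⁻⁹) = 5.627×10⁻¹⁹ J.
Energy delivered: (0.669 W)(5550 s) = 3713 J.
Photons incident: 3713 / 5.627×10⁻¹⁹ = 6.599×10²¹, i.e. 6.599×10²¹/6.022×10²³ = 0.01096 mol.
Photons absorbed: 0.864 × 0.01096 = 0.009469 mol.
Φ = 4.04×10⁻⁴ mol / 0.009469 mol photons = 0.043.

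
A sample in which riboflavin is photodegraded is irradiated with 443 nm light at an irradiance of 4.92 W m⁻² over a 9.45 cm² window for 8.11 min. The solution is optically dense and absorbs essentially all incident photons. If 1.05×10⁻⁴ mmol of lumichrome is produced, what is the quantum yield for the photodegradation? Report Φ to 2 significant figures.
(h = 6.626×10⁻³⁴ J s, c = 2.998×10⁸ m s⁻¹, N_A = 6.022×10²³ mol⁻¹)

Φ = 0.013

Product: 1.05×10⁻⁴ mmol = 1.05×10⁻⁷ mol.
Photon energy at 443 nm: hc/λ = (6.626×10⁻³⁴)(2.998×10⁸)/(443×10⁻⁹) = 4.484×10⁻¹⁹ J.
Energy delivered: (4.92 W m⁻²)(9.45×10⁻⁴ m²)(486.6 s) = 2.262 J.
Photons incident: 2.262 / 4.484×10⁻¹⁹ = 5.045×10¹⁸, i.e. 5.045×10¹⁸/6.022×10²³ = 8.378×10⁻⁶ mol.
Φ = 1.05×10⁻⁷ mol / 8.378×10⁻⁶ mol photons = 0.013.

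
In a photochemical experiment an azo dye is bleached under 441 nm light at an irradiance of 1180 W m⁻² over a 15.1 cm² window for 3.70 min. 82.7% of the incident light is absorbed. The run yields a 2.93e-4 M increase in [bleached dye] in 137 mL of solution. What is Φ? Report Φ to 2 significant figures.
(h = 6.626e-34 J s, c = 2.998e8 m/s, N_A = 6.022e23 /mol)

Φ = 0.033

Product: (2.93e-4 M)(0.137 L) = 4.014e-5 mol.
Photon energy at 441 nm: hc/λ = (6.626e-34)(2.998e8)/(441e-9) = 4.504e-19 J.
Energy delivered: (1180 W m⁻²)(15.1e-4 m²)(222 s) = 395.6 J.
Photons incident: 395.6 / 4.504e-19 = 8.783e20, i.e. 8.783e20/6.022e23 = 0.001458 mol.
Photons absorbed: 0.827 × 0.001458 = 0.001206 mol.
Φ = 4.014e-5 mol / 0.001206 mol photons = 0.033.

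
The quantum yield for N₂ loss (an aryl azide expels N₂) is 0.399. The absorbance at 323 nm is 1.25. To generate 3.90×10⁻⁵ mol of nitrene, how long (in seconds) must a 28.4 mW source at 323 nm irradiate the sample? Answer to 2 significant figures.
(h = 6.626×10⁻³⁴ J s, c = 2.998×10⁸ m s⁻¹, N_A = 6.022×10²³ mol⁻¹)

t ≈ 1400 s

Photons that must be absorbed: 3.90×10⁻⁵ / 0.399 = 9.774×10⁻⁵ mol.
Fraction absorbed: 1 − 10^(−1.25) = 0.9438.
Incident photons needed: 9.774×10⁻⁵ / 0.9438 = 1.036×10⁻⁴ mol.
Photon energy: hc/λ = 6.150×10⁻¹⁹ J; per mole, 3.704×10⁵ J mol⁻¹.
Energy required: 1.036×10⁻⁴ × 3.704×10⁵ = 38.37 J.
Time: 38.37 J / 0.0284 W = 1400 s.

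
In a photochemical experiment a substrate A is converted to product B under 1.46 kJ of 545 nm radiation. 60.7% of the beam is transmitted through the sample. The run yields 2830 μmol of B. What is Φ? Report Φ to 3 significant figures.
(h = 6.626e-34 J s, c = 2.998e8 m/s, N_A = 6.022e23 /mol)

Φ = 1.08

Product: 2830 μmol = 0.00283 mol.
Photon energy at 545 nm: hc/λ = (6.626e-34)(2.998e8)/(545e-9) = 3.645e-19 J.
Incident energy: 1.46 kJ = 1460 J.
Photons incident: 1460 / 3.645e-19 = 4.005e21, i.e. 4.005e21/6.022e23 = 0.006651 mol.
Fraction absorbed: 1 − 60.7/100 = 0.3930.
Photons absorbed: 0.3930 × 0.006651 = 0.002614 mol.
Φ = 0.00283 mol / 0.002614 mol photons = 1.08.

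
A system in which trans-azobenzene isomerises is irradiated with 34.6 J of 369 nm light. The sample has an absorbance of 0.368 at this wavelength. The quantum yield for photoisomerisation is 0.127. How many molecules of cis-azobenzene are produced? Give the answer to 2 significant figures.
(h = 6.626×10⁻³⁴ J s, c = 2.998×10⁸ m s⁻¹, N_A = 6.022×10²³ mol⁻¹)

4.7×10¹⁸ molecules

Photon energy at 369 nm: hc/λ = (6.626×10⁻³⁴)(2.998×10⁸)/(369×10⁻⁹) = 5.383×10⁻¹⁹ J.
Photons incident: 34.6 / 5.383×10⁻¹⁹ = 6.428×10¹⁹, i.e. 6.428×10¹⁹/6.022×10²³ = 1.067×10⁻⁴ mol.
Fraction absorbed: 1 − 10^(−0.368) = 0.5715.
Photons absorbed: 0.5715 × 1.067×10⁻⁴ = 6.098×10⁻⁵ mol.
Product: Φ × n_abs = 0.127 × 6.098×10⁻⁵ = 7.744×10⁻⁶ mol.
As a count: 7.744×10⁻⁶ × 6.022×10²³ = 4.7×10¹⁸.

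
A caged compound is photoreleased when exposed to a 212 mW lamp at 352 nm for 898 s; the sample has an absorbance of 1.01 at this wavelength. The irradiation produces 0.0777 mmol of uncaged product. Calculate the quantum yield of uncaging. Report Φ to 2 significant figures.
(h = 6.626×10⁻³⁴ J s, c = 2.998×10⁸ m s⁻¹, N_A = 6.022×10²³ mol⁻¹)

Φ = 0.15

Product: 0.0777 mmol = 7.77×10⁻⁵ mol.
Photon energy at 352 nm: hc/λ = (6.626×10⁻³⁴)(2.998×10⁸)/(352×10⁻⁹) = 5.643×10⁻¹⁹ J.
Energy delivered: (212 mW)(898 s) = 190.4 J.
Photons incident: 190.4 / 5.643×10⁻¹⁹ = 3.374×10²⁰, i.e. 3.374×10²⁰/6.022×10²³ = 5.603×10⁻⁴ mol.
Fraction absorbed: 1 − 10^(−1.01) = 0.9023.
Photons absorbed: 0.9023 × 5.603×10⁻⁴ = 5.056×10⁻⁴ mol.
Φ = 7.77×10⁻⁵ mol / 5.056×10⁻⁴ mol photons = 0.15.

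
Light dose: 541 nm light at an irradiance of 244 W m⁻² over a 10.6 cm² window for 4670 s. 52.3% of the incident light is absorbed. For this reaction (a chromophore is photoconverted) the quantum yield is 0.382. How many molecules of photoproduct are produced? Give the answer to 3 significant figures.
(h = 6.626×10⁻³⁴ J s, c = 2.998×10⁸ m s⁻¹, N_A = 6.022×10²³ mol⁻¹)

6.57×10²⁰ molecules

Photon energy at 541 nm: hc/λ = (6.626×10⁻³⁴)(2.998×10⁸)/(541×10⁻⁹) = 3.672×10⁻¹⁹ J.
Energy delivered: (244 W m⁻²)(10.6×10⁻⁴ m²)(4670 s) = 1208 J.
Photons incident: 1208 / 3.672×10⁻¹⁹ = 3.290×10²¹, i.e. 3.290×10²¹/6.022×10²³ = 0.005463 mol.
Photons absorbed: 0.523 × 0.005463 = 0.002857 mol.
Product: Φ × n_abs = 0.382 × 0.002857 = 0.001091 mol.
As a count: 0.001091 × 6.022×10²³ = 6.57×10²⁰.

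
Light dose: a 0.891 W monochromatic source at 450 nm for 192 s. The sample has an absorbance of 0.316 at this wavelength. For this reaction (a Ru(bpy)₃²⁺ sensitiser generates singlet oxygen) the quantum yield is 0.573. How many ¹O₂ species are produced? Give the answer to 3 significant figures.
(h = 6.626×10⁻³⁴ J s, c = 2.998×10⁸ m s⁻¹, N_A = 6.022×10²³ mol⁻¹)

1.15×10²⁰ species

Photon energy at 450 nm: hc/λ = (6.626×10⁻³⁴)(2.998×10⁸)/(450×10⁻⁹) = 4.414×10⁻¹⁹ J.
Energy delivered: (0.891 W)(192 s) = 171.1 J.
Photons incident: 171.1 / 4.414×10⁻¹⁹ = 3.876×10²⁰, i.e. 3.876×10²⁰/6.022×10²³ = 6.436×10⁻⁴ mol.
Fraction absorbed: 1 − 10^(−0.316) = 0.5169.
Photons absorbed: 0.5169 × 6.436×10⁻⁴ = 3.327×10⁻⁴ mol.
Product: Φ × n_abs = 0.573 × 3.327×10⁻⁴ = 1.906×10⁻⁴ mol.
As a count: 1.906×10⁻⁴ × 6.022×10²³ = 1.15×10²⁰.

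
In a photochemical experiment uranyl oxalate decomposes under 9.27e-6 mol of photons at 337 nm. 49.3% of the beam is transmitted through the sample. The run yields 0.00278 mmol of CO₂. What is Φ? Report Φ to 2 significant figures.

Φ = 0.59

Product: 0.00278 mmol = 2.78e-6 mol.
Fraction absorbed: 1 − 49.3/100 = 0.5070.
Photons absorbed: 0.5070 × 9.27e-6 = 4.700e-6 mol.
Φ = 2.78e-6 mol / 4.700e-6 mol photons = 0.59.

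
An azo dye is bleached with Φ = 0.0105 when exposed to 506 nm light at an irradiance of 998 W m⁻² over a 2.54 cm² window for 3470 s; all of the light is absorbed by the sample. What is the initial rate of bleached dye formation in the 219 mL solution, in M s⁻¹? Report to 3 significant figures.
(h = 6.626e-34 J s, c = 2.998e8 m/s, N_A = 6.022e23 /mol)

Photon energy at 506 nm: hc/λ = (6.626e-34)(2.998e8)/(506e-9) = 3.926e-19 J.
Energy delivered: (998 W m⁻²)(2.54e-4 m²)(3470 s) = 879.6 J.
Photons incident: 879.6 / 3.926e-19 = 2.240e21, i.e. 2.240e21/6.022e23 = 0.003720 mol.
Product formed: 0.0105 × 0.003720 = 3.906e-5 mol.
Rate: 3.906e-5 mol / (3470 s × 0.219 L) = 5.14e-8 M s⁻¹.

5.14e-8 M s⁻¹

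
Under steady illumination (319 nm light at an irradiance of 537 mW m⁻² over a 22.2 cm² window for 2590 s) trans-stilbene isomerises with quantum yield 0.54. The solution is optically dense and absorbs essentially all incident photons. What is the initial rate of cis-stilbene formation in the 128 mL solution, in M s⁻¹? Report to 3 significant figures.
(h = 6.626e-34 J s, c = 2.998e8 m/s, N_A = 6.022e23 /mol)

Photon energy at 319 nm: hc/λ = (6.626e-34)(2.998e8)/(319e-9) = 6.227e-19 J.
Energy delivered: (537 mW m⁻²)(22.2e-4 m²)(2590 s) = 3.088 J.
Photons incident: 3.088 / 6.227e-19 = 4.959e18, i.e. 4.959e18/6.022e23 = 8.235e-6 mol.
Product formed: 0.54 × 8.235e-6 = 4.447e-6 mol.
Rate: 4.447e-6 mol / (2590 s × 0.128 L) = 1.34e-8 M s⁻¹.

1.34e-8 M s⁻¹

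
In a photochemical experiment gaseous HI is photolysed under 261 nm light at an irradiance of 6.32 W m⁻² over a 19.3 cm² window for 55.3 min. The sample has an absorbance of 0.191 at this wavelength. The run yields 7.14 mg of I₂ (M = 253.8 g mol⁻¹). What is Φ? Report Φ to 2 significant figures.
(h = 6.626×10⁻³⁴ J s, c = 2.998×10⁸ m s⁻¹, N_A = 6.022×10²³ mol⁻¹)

Product: 7.14 mg / 253.8 g mol⁻¹ = 2.813×10⁻⁵ mol.
Photon energy at 261 nm: hc/λ = (6.626×10⁻³⁴)(2.998×10⁸)/(261×10⁻⁹) = 7.611×10⁻¹⁹ J.
Energy delivered: (6.32 W m⁻²)(19.3×10⁻⁴ m²)(3318 s) = 40.47 J.
Photons incident: 40.47 / 7.611×10⁻¹⁹ = 5.317×10¹⁹, i.e. 5.317×10¹⁹/6.022×10²³ = 8.829×10⁻⁵ mol.
Fraction absorbed: 1 − 10^(−0.191) = 0.3558.
Photons absorbed: 0.3558 × 8.829×10⁻⁵ = 3.141×10⁻⁵ mol.
Φ = 2.813×10⁻⁵ mol / 3.141×10⁻⁵ mol photons = 0.90.

Φ = 0.90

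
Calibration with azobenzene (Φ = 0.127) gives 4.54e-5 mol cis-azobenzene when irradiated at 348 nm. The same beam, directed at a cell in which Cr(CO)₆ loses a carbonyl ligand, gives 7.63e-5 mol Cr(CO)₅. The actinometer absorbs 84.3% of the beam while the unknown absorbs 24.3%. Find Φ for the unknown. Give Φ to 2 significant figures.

Φ = 0.74

Photons absorbed by the actinometer: 4.54e-5 / 0.127 = 3.575e-4 mol.
Incident flux: 3.575e-4 / 0.843 = 4.241e-4 einstein.
Absorbed by unknown: 0.243 × 4.241e-4 = 1.031e-4 mol.
Φ(unknown) = 7.63e-5 / 1.031e-4 = 0.74.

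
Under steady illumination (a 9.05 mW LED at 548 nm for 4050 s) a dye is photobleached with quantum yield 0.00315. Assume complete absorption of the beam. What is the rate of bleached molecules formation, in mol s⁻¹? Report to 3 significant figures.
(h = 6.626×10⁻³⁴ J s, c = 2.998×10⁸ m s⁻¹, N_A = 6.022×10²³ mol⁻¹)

1.31×10⁻¹⁰ mol s⁻¹

Photon energy at 548 nm: hc/λ = (6.626×10⁻³⁴)(2.998×10⁸)/(548×10⁻⁹) = 3.625×10⁻¹⁹ J.
Energy delivered: (9.05 mW)(4050 s) = 36.65 J.
Photons incident: 36.65 / 3.625×10⁻¹⁹ = 1.011×10²⁰, i.e. 1.011×10²⁰/6.022×10²³ = 1.679×10⁻⁴ mol.
Product formed: 0.00315 × 1.679×10⁻⁴ = 5.289×10⁻⁷ mol.
Rate: 5.289×10⁻⁷ / 4050 s = 1.31×10⁻¹⁰ mol s⁻¹.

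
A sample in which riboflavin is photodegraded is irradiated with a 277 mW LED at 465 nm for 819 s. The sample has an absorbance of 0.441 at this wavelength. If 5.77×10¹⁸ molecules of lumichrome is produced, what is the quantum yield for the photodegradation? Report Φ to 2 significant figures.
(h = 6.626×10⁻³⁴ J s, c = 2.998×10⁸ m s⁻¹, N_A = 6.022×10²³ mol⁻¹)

Product: 5.77×10¹⁸ / 6.022×10²³ = 9.582×10⁻⁶ mol.
Photon energy at 465 nm: hc/λ = (6.626×10⁻³⁴)(2.998×10⁸)/(465×10⁻⁹) = 4.272×10⁻¹⁹ J.
Energy delivered: (277 mW)(819 s) = 226.9 J.
Photons incident: 226.9 / 4.272×10⁻¹⁹ = 5.311×10²⁰, i.e. 5.311×10²⁰/6.022×10²³ = 8.819×10⁻⁴ mol.
Fraction absorbed: 1 − 10^(−0.441) = 0.6378.
Photons absorbed: 0.6378 × 8.819×10⁻⁴ = 5.625×10⁻⁴ mol.
Φ = 9.582×10⁻⁶ mol / 5.625×10⁻⁴ mol photons = 0.017.

Φ = 0.017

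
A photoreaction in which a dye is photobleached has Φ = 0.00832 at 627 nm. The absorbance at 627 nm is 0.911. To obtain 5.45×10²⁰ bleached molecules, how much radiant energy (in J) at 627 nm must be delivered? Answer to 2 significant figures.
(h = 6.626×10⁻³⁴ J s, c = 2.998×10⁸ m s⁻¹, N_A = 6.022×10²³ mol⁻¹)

2.4×10⁴ J

Product: 5.45×10²⁰ / 6.022×10²³ = 9.050×10⁻⁴ mol.
Photons that must be absorbed: 9.050×10⁻⁴ / 0.00832 = 0.1088 mol.
Fraction absorbed: 1 − 10^(−0.911) = 0.8773.
Incident photons needed: 0.1088 / 0.8773 = 0.1240 mol.
Photon energy: hc/λ = 3.168×10⁻¹⁹ J; per mole, 1.908×10⁵ J mol⁻¹.
Energy required: 0.1240 × 1.908×10⁵ = 2.4×10⁴ J.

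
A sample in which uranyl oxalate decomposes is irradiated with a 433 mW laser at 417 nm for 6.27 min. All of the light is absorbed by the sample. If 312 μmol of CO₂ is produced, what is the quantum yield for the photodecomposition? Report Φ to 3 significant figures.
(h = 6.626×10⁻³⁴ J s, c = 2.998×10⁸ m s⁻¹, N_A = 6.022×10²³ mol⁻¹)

Product: 312 μmol = 3.12×10⁻⁴ mol.
Photon energy at 417 nm: hc/λ = (6.626×10⁻³⁴)(2.998×10⁸)/(417×10⁻⁹) = 4.764×10⁻¹⁹ J.
Energy delivered: (433 mW)(376.2 s) = 162.9 J.
Photons incident: 162.9 / 4.764×10⁻¹⁹ = 3.419×10²⁰, i.e. 3.419×10²⁰/6.022×10²³ = 5.678×10⁻⁴ mol.
Φ = 3.12×10⁻⁴ mol / 5.678×10⁻⁴ mol photons = 0.549.

Φ = 0.549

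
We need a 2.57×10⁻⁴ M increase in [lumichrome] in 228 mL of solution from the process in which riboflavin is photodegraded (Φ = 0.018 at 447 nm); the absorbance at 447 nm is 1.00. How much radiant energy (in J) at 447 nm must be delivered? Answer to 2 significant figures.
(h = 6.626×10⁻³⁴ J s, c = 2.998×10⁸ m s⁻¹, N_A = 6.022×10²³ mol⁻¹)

Product: (2.57×10⁻⁴ M)(0.228 L) = 5.860×10⁻⁵ mol.
Photons that must be absorbed: 5.860×10⁻⁵ / 0.018 = 0.003256 mol.
Fraction absorbed: 1 − 10^(−1.00) = 0.9000.
Incident photons needed: 0.003256 / 0.9000 = 0.003618 mol.
Photon energy: hc/λ = 4.444×10⁻¹⁹ J; per mole, 2.676×10⁵ J mol⁻¹.
Energy required: 0.003618 × 2.676×10⁵ = 970 J.

970 J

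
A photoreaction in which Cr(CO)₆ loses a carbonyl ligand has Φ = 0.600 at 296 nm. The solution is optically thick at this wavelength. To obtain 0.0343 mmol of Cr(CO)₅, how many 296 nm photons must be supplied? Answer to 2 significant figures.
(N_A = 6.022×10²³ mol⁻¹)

3.4×10¹⁹ photons

Product: 0.0343 mmol = 3.43×10⁻⁵ mol.
Photons that must be absorbed: 3.43×10⁻⁵ / 0.600 = 5.717×10⁻⁵ mol.
Photon count: 5.717×10⁻⁵ × 6.022×10²³ = 3.4×10¹⁹.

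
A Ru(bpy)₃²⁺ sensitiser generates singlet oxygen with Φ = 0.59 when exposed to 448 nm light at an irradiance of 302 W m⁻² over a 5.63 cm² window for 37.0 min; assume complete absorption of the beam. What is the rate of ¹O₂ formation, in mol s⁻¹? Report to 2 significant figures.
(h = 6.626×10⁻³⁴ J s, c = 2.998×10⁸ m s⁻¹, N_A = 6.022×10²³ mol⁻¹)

Photon energy at 448 nm: hc/λ = (6.626×10⁻³⁴)(2.998×10⁸)/(448×10⁻⁹) = 4.434×10⁻¹⁹ J.
Energy delivered: (302 W m⁻²)(5.63×10⁻⁴ m²)(2220 s) = 377.5 J.
Photons incident: 377.5 / 4.434×10⁻¹⁹ = 8.514×10²⁰, i.e. 8.514×10²⁰/6.022×10²³ = 0.001414 mol.
Product formed: 0.59 × 0.001414 = 8.343×10⁻⁴ mol.
Rate: 8.343×10⁻⁴ / 2220 s = 3.8×10⁻⁷ mol s⁻¹.

3.8×10⁻⁷ mol s⁻¹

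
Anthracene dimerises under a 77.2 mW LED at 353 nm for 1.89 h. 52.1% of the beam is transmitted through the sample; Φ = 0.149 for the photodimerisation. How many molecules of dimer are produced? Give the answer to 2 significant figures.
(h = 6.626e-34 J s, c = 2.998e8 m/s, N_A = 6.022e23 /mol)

6.7e19 molecules

Photon energy at 353 nm: hc/λ = (6.626e-34)(2.998e8)/(353e-9) = 5.627e-19 J.
Energy delivered: (77.2 mW)(6804 s) = 525.3 J.
Photons incident: 525.3 / 5.627e-19 = 9.335e20, i.e. 9.335e20/6.022e23 = 0.001550 mol.
Fraction absorbed: 1 − 52.1/100 = 0.4790.
Photons absorbed: 0.4790 × 0.001550 = 7.425e-4 mol.
Product: Φ × n_abs = 0.149 × 7.425e-4 = 1.106e-4 mol.
As a count: 1.106e-4 × 6.022e23 = 6.7e19.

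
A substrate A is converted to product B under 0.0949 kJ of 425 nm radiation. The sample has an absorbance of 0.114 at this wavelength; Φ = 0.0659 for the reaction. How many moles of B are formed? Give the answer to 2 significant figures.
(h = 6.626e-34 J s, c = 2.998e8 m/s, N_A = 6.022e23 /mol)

Photon energy at 425 nm: hc/λ = (6.626e-34)(2.998e8)/(425e-9) = 4.674e-19 J.
Incident energy: 0.0949 kJ = 94.9 J.
Photons incident: 94.9 / 4.674e-19 = 2.030e20, i.e. 2.030e20/6.022e23 = 3.371e-4 mol.
Fraction absorbed: 1 − 10^(−0.114) = 0.2309.
Photons absorbed: 0.2309 × 3.371e-4 = 7.784e-5 mol.
Product: Φ × n_abs = 0.0659 × 7.784e-5 = 5.130e-6 mol.

5.1e-6 mol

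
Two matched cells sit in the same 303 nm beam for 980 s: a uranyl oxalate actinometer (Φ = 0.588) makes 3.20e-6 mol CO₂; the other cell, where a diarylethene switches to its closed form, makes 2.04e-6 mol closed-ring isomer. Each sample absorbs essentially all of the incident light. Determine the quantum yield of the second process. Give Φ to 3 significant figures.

Photons absorbed by the actinometer: 3.20e-6 / 0.588 = 5.442e-6 mol.
Φ(unknown) = 2.04e-6 / 5.442e-6 = 0.375.

Φ = 0.375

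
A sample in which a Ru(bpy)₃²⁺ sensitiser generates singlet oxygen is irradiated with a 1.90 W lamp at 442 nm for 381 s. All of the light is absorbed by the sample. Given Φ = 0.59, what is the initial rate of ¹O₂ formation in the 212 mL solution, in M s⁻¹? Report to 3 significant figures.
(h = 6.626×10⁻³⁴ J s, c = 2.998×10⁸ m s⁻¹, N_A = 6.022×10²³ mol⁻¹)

Photon energy at 442 nm: hc/λ = (6.626×10⁻³⁴)(2.998×10⁸)/(442×10⁻⁹) = 4.494×10⁻¹⁹ J.
Energy delivered: (1.90 W)(381 s) = 723.9 J.
Photons incident: 723.9 / 4.494×10⁻¹⁹ = 1.611×10²¹, i.e. 1.611×10²¹/6.022×10²³ = 0.002675 mol.
Product formed: 0.59 × 0.002675 = 0.001578 mol.
Rate: 0.001578 mol / (381 s × 0.212 L) = 1.95×10⁻⁵ M s⁻¹.

1.95×10⁻⁵ M s⁻¹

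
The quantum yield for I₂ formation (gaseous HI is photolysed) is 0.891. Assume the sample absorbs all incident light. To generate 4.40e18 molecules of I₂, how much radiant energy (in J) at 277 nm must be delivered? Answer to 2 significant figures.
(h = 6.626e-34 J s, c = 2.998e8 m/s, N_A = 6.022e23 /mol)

3.5 J

Product: 4.40e18 / 6.022e23 = 7.307e-6 mol.
Photons that must be absorbed: 7.307e-6 / 0.891 = 8.201e-6 mol.
Photon energy: hc/λ = 7.171e-19 J; per mole, 4.318e5 J mol⁻¹.
Energy required: 8.201e-6 × 4.318e5 = 3.5 J.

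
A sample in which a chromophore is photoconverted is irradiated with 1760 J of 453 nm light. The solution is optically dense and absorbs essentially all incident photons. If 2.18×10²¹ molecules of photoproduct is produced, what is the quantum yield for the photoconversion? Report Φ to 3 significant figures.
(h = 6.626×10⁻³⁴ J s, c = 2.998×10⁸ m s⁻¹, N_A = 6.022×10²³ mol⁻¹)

Product: 2.18×10²¹ / 6.022×10²³ = 0.003620 mol.
Photon energy at 453 nm: hc/λ = (6.626×10⁻³⁴)(2.998×10⁸)/(453×10⁻⁹) = 4.385×10⁻¹⁹ J.
Photons incident: 1760 / 4.385×10⁻¹⁹ = 4.014×10²¹, i.e. 4.014×10²¹/6.022×10²³ = 0.006666 mol.
Φ = 0.003620 mol / 0.006666 mol photons = 0.543.

Φ = 0.543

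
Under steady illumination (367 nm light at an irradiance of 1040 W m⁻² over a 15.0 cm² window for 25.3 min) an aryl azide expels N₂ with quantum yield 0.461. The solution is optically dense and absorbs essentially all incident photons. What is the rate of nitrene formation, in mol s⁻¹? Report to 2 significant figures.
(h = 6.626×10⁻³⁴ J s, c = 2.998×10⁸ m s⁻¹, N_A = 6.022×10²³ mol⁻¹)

Photon energy at 367 nm: hc/λ = (6.626×10⁻³⁴)(2.998×10⁸)/(367×10⁻⁹) = 5.413×10⁻¹⁹ J.
Energy delivered: (1040 W m⁻²)(15.0×10⁻⁴ m²)(1518 s) = 2368 J.
Photons incident: 2368 / 5.413×10⁻¹⁹ = 4.375×10²¹, i.e. 4.375×10²¹/6.022×10²³ = 0.007265 mol.
Product formed: 0.461 × 0.007265 = 0.003349 mol.
Rate: 0.003349 / 1518 s = 2.2×10⁻⁶ mol s⁻¹.

2.2×10⁻⁶ mol s⁻¹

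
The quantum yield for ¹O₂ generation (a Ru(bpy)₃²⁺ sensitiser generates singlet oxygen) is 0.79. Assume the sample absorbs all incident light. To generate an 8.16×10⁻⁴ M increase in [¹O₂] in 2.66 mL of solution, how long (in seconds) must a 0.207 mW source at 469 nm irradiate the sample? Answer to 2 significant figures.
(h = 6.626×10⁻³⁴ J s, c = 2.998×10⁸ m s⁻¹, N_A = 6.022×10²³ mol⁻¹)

Product: (8.16×10⁻⁴ M)(0.00266 L) = 2.171×10⁻⁶ mol.
Photons that must be absorbed: 2.171×10⁻⁶ / 0.79 = 2.748×10⁻⁶ mol.
Photon energy: hc/λ = 4.236×10⁻¹⁹ J; per mole, 2.551×10⁵ J mol⁻¹.
Energy required: 2.748×10⁻⁶ × 2.551×10⁵ = 0.7010 J.
Time: 0.7010 J / 0.000207 W = 3400 s.

t ≈ 3400 s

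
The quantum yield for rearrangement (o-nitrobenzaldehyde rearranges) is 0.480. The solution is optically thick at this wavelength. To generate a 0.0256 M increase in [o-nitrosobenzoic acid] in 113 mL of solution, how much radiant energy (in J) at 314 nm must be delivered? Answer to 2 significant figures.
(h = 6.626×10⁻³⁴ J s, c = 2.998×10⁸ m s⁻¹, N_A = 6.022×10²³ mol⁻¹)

2300 J

Product: (0.0256 M)(0.113 L) = 0.002893 mol.
Photons that must be absorbed: 0.002893 / 0.480 = 0.006027 mol.
Photon energy: hc/λ = 6.326×10⁻¹⁹ J; per mole, 3.810×10⁵ J mol⁻¹.
Energy required: 0.006027 × 3.810×10⁵ = 2300 J.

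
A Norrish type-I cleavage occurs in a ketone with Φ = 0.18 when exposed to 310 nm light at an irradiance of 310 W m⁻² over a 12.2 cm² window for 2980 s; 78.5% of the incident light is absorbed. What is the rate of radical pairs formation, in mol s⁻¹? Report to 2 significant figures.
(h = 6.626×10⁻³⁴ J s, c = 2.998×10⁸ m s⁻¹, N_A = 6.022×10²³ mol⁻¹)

Photon energy at 310 nm: hc/λ = (6.626×10⁻³⁴)(2.998×10⁸)/(310×10⁻⁹) = 6.408×10⁻¹⁹ J.
Energy delivered: (310 W m⁻²)(12.2×10⁻⁴ m²)(2980 s) = 1127 J.
Photons incident: 1127 / 6.408×10⁻¹⁹ = 1.759×10²¹, i.e. 1.759×10²¹/6.022×10²³ = 0.002921 mol.
Photons absorbed: 0.785 × 0.002921 = 0.002293 mol.
Product formed: 0.18 × 0.002293 = 4.127×10⁻⁴ mol.
Rate: 4.127×10⁻⁴ / 2980 s = 1.4×10⁻⁷ mol s⁻¹.

1.4×10⁻⁷ mol s⁻¹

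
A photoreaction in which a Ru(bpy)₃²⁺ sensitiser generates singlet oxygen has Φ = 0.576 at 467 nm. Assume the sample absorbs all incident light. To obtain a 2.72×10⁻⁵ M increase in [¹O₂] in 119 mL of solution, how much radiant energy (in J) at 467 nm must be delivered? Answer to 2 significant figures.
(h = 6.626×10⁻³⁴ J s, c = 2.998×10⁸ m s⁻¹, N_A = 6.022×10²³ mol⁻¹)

1.4 J

Product: (2.72×10⁻⁵ M)(0.119 L) = 3.237×10⁻⁶ mol.
Photons that must be absorbed: 3.237×10⁻⁶ / 0.576 = 5.620×10⁻⁶ mol.
Photon energy: hc/λ = 4.254×10⁻¹⁹ J; per mole, 2.562×10⁵ J mol⁻¹.
Energy required: 5.620×10⁻⁶ × 2.562×10⁵ = 1.4 J.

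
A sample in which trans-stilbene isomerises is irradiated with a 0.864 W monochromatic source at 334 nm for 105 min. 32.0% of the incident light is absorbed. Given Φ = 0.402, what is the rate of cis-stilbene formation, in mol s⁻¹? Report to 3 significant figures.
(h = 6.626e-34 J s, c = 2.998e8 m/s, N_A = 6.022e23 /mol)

3.10e-7 mol s⁻¹

Photon energy at 334 nm: hc/λ = (6.626e-34)(2.998e8)/(334e-9) = 5.948e-19 J.
Energy delivered: (0.864 W)(6300 s) = 5443 J.
Photons incident: 5443 / 5.948e-19 = 9.151e21, i.e. 9.151e21/6.022e23 = 0.01520 mol.
Photons absorbed: 0.320 × 0.01520 = 0.004864 mol.
Product formed: 0.402 × 0.004864 = 0.001955 mol.
Rate: 0.001955 / 6300 s = 3.10e-7 mol s⁻¹.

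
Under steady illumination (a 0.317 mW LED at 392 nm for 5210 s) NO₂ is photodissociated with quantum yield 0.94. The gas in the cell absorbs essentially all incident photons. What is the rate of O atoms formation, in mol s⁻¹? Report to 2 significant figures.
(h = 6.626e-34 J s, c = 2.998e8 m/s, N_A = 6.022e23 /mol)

9.8e-10 mol s⁻¹

Photon energy at 392 nm: hc/λ = (6.626e-34)(2.998e8)/(392e-9) = 5.068e-19 J.
Energy delivered: (0.317 mW)(5210 s) = 1.652 J.
Photons incident: 1.652 / 5.068e-19 = 3.260e18, i.e. 3.260e18/6.022e23 = 5.413e-6 mol.
Product formed: 0.94 × 5.413e-6 = 5.088e-6 mol.
Rate: 5.088e-6 / 5210 s = 9.8e-10 mol s⁻¹.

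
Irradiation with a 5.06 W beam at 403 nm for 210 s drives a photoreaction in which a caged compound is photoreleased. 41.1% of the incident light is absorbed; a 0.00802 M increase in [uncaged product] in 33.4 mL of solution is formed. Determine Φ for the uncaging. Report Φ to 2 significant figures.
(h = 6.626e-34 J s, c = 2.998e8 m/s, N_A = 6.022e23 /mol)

Φ = 0.18

Product: (0.00802 M)(0.0334 L) = 2.679e-4 mol.
Photon energy at 403 nm: hc/λ = (6.626e-34)(2.998e8)/(403e-9) = 4.929e-19 J.
Energy delivered: (5.06 W)(210 s) = 1063 J.
Photons incident: 1063 / 4.929e-19 = 2.157e21, i.e. 2.157e21/6.022e23 = 0.003582 mol.
Photons absorbed: 0.411 × 0.003582 = 0.001472 mol.
Φ = 2.679e-4 mol / 0.001472 mol photons = 0.18.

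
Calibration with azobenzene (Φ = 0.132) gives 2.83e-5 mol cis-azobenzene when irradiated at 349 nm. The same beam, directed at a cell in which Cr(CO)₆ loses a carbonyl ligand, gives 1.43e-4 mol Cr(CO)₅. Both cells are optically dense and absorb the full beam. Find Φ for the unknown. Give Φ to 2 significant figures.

Photons absorbed by the actinometer: 2.83e-5 / 0.132 = 2.144e-4 mol.
Φ(unknown) = 1.43e-4 / 2.144e-4 = 0.67.

Φ = 0.67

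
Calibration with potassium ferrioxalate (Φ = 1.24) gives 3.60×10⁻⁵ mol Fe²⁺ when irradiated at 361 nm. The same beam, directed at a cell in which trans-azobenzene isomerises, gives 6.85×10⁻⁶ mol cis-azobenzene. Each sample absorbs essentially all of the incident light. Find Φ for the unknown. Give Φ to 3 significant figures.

Φ = 0.236

Photons absorbed by the actinometer: 3.60×10⁻⁵ / 1.24 = 2.903×10⁻⁵ mol.
Φ(unknown) = 6.85×10⁻⁶ / 2.903×10⁻⁵ = 0.236.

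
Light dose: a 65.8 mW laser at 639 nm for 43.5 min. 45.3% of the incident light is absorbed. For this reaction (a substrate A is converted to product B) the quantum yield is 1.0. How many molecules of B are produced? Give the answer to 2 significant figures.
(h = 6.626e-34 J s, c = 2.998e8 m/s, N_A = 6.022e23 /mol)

2.5e20 molecules

Photon energy at 639 nm: hc/λ = (6.626e-34)(2.998e8)/(639e-9) = 3.109e-19 J.
Energy delivered: (65.8 mW)(2610 s) = 171.7 J.
Photons incident: 171.7 / 3.109e-19 = 5.523e20, i.e. 5.523e20/6.022e23 = 9.171e-4 mol.
Photons absorbed: 0.453 × 9.171e-4 = 4.154e-4 mol.
Product: Φ × n_abs = 1.0 × 4.154e-4 = 4.154e-4 mol.
As a count: 4.154e-4 × 6.022e23 = 2.5e20.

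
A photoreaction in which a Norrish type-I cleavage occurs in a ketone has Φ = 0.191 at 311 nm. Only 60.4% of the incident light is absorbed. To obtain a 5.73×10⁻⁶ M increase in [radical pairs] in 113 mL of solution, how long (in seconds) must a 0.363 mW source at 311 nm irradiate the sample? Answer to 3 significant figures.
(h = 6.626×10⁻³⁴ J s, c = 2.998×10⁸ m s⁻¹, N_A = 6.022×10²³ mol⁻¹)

Product: (5.73×10⁻⁶ M)(0.113 L) = 6.475×10⁻⁷ mol.
Photons that must be absorbed: 6.475×10⁻⁷ / 0.191 = 3.390×10⁻⁶ mol.
Incident photons needed: 3.390×10⁻⁶ / 0.604 = 5.613×10⁻⁶ mol.
Photon energy: hc/λ = 6.387×10⁻¹⁹ J; per mole, 3.846×10⁵ J mol⁻¹.
Energy required: 5.613×10⁻⁶ × 3.846×10⁵ = 2.159 J.
Time: 2.159 J / 0.000363 W = 5950 s.

t ≈ 5950 s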